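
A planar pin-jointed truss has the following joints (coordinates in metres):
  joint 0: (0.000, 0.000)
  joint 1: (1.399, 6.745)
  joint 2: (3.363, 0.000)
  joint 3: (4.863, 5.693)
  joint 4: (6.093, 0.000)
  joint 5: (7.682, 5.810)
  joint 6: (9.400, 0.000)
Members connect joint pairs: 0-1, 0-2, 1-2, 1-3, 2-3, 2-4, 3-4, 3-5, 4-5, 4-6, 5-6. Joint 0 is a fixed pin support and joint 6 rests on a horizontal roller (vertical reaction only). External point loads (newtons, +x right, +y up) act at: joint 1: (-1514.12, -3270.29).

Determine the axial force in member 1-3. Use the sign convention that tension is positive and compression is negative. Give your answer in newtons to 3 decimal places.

N=7 nodes, M=11 members, R=3 reactions → 2N=14, M+R=14
member 0 (0-1): L=6.8886, (cx,cy)=(0.2031,0.9792)
member 1 (0-2): L=3.3630, (cx,cy)=(1.0000,0.0000)
member 2 (1-2): L=7.0251, (cx,cy)=(0.2796,-0.9601)
member 3 (1-3): L=3.6202, (cx,cy)=(0.9568,-0.2906)
member 4 (2-3): L=5.8873, (cx,cy)=(0.2548,0.9670)
member 5 (2-4): L=2.7300, (cx,cy)=(1.0000,0.0000)
member 6 (3-4): L=5.8244, (cx,cy)=(0.2112,-0.9774)
member 7 (3-5): L=2.8214, (cx,cy)=(0.9991,0.0415)
member 8 (4-5): L=6.0234, (cx,cy)=(0.2638,0.9646)
member 9 (4-6): L=3.3070, (cx,cy)=(1.0000,0.0000)
member 10 (5-6): L=6.0587, (cx,cy)=(0.2836,-0.9590)
solve A·x = −loads:
  F[0-1] = -3952.4032 N (compression)
  F[0-2] = -711.4248 N (compression)
  F[1-2] = +438.3901 N (tension)
  F[1-3] = +615.4218 N (tension)
  F[2-3] = -435.2748 N (compression)
  F[2-4] = -477.9630 N (compression)
  F[3-4] = +628.2449 N (tension)
  F[3-5] = +345.5862 N (tension)
  F[4-5] = -636.6280 N (compression)
  F[4-6] = -177.3429 N (compression)
  F[5-6] = +625.4156 N (tension)
  Rx@0 = +1514.1200 N
  Ry@0 = +3870.0351 N
  Ry@6 = -599.7451 N

615.422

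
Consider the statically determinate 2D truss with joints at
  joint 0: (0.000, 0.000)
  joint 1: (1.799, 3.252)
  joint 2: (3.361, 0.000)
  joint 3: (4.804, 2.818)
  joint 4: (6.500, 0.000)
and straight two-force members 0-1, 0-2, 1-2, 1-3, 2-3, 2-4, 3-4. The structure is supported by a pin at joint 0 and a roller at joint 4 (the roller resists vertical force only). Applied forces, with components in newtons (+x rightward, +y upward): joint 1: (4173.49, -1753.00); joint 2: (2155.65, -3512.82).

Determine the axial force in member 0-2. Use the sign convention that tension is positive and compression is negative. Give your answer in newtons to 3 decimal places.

N=5 nodes, M=7 members, R=3 reactions → 2N=10, M+R=10
member 0 (0-1): L=3.7164, (cx,cy)=(0.4841,0.8750)
member 1 (0-2): L=3.3610, (cx,cy)=(1.0000,0.0000)
member 2 (1-2): L=3.6077, (cx,cy)=(0.4330,-0.9014)
member 3 (1-3): L=3.0362, (cx,cy)=(0.9897,-0.1429)
member 4 (2-3): L=3.1660, (cx,cy)=(0.4558,0.8901)
member 5 (2-4): L=3.1390, (cx,cy)=(1.0000,0.0000)
member 6 (3-4): L=3.2890, (cx,cy)=(0.5157,-0.8568)
solve A·x = −loads:
  F[0-1] = -1001.3538 N (compression)
  F[0-2] = +6813.8611 N (tension)
  F[1-2] = -243.2021 N (compression)
  F[1-3] = -4600.1522 N (compression)
  F[2-3] = +4192.8838 N (tension)
  F[2-4] = +2641.8623 N (tension)
  F[3-4] = -5123.2858 N (compression)
  Rx@0 = -6329.1400 N
  Ry@0 = +876.2162 N
  Ry@4 = +4389.6038 N

6813.861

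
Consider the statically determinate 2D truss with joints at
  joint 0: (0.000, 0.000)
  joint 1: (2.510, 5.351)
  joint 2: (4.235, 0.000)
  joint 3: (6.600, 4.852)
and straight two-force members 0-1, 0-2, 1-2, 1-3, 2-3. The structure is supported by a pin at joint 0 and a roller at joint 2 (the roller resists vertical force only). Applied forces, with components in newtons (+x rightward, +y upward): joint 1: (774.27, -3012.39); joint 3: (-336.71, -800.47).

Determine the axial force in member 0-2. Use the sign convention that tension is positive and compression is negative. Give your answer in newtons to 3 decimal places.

N=4 nodes, M=5 members, R=3 reactions → 2N=8, M+R=8
member 0 (0-1): L=5.9104, (cx,cy)=(0.4247,0.9053)
member 1 (0-2): L=4.2350, (cx,cy)=(1.0000,0.0000)
member 2 (1-2): L=5.6222, (cx,cy)=(0.3068,-0.9518)
member 3 (1-3): L=4.1203, (cx,cy)=(0.9926,-0.1211)
member 4 (2-3): L=5.3977, (cx,cy)=(0.4381,0.8989)
solve A·x = −loads:
  F[0-1] = -207.0499 N (compression)
  F[0-2] = +525.4883 N (tension)
  F[1-2] = -2974.5658 N (compression)
  F[1-3] = +50.8347 N (tension)
  F[2-3] = -883.6487 N (compression)
  Rx@0 = -437.5600 N
  Ry@0 = +187.4520 N
  Ry@2 = +3625.4080 N

525.488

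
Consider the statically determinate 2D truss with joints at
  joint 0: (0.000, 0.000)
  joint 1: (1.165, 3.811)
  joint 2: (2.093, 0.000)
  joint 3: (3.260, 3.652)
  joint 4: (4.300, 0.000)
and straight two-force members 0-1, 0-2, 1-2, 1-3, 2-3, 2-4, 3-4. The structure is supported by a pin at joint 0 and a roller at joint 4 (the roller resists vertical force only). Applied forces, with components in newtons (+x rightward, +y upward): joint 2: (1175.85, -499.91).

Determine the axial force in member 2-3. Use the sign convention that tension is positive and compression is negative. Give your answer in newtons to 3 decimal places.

N=5 nodes, M=7 members, R=3 reactions → 2N=10, M+R=10
member 0 (0-1): L=3.9851, (cx,cy)=(0.2923,0.9563)
member 1 (0-2): L=2.0930, (cx,cy)=(1.0000,0.0000)
member 2 (1-2): L=3.9224, (cx,cy)=(0.2366,-0.9716)
member 3 (1-3): L=2.1010, (cx,cy)=(0.9971,-0.0757)
member 4 (2-3): L=3.8339, (cx,cy)=(0.3044,0.9525)
member 5 (2-4): L=2.2070, (cx,cy)=(1.0000,0.0000)
member 6 (3-4): L=3.7972, (cx,cy)=(0.2739,-0.9618)
solve A·x = −loads:
  F[0-1] = -268.3026 N (compression)
  F[0-2] = +1254.2855 N (tension)
  F[1-2] = +275.2937 N (tension)
  F[1-3] = -143.9807 N (compression)
  F[2-3] = +244.0110 N (tension)
  F[2-4] = +69.2939 N (tension)
  F[3-4] = -253.0026 N (compression)
  Rx@0 = -1175.8500 N
  Ry@0 = +256.5817 N
  Ry@4 = +243.3283 N

244.011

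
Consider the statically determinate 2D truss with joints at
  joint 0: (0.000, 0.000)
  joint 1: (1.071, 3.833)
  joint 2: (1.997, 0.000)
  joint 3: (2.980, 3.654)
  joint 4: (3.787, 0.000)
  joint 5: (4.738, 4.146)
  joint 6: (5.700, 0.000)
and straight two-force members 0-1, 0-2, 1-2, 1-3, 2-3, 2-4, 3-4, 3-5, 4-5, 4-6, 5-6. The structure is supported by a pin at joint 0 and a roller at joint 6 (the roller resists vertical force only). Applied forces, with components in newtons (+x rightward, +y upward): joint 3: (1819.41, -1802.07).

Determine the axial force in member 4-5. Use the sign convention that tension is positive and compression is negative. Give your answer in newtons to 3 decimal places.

N=7 nodes, M=11 members, R=3 reactions → 2N=14, M+R=14
member 0 (0-1): L=3.9798, (cx,cy)=(0.2691,0.9631)
member 1 (0-2): L=1.9970, (cx,cy)=(1.0000,0.0000)
member 2 (1-2): L=3.9433, (cx,cy)=(0.2348,-0.9720)
member 3 (1-3): L=1.9174, (cx,cy)=(0.9956,-0.0934)
member 4 (2-3): L=3.7839, (cx,cy)=(0.2598,0.9657)
member 5 (2-4): L=1.7900, (cx,cy)=(1.0000,0.0000)
member 6 (3-4): L=3.7421, (cx,cy)=(0.2157,-0.9765)
member 7 (3-5): L=1.8255, (cx,cy)=(0.9630,0.2695)
member 8 (4-5): L=4.2537, (cx,cy)=(0.2236,0.9747)
member 9 (4-6): L=1.9130, (cx,cy)=(1.0000,0.0000)
member 10 (5-6): L=4.2561, (cx,cy)=(0.2260,-0.9741)
solve A·x = −loads:
  F[0-1] = +318.1385 N (tension)
  F[0-2] = +1733.7964 N (tension)
  F[1-2] = -330.9731 N (compression)
  F[1-3] = +164.0527 N (tension)
  F[2-3] = +333.1562 N (tension)
  F[2-4] = +1569.5252 N (tension)
  F[3-4] = -2457.2405 N (compression)
  F[3-5] = -1079.5494 N (compression)
  F[4-5] = +2461.7322 N (tension)
  F[4-6] = +489.2307 N (tension)
  F[5-6] = -2164.4867 N (compression)
  Rx@0 = -1819.4100 N
  Ry@0 = -306.4024 N
  Ry@6 = +2108.4724 N

2461.732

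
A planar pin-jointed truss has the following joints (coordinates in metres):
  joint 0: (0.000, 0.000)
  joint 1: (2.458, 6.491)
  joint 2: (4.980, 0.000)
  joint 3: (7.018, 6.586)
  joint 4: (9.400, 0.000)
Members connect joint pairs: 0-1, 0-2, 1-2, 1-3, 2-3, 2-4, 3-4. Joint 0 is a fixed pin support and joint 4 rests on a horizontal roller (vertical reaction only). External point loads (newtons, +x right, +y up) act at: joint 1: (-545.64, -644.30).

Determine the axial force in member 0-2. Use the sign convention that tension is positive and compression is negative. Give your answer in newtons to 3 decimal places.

N=5 nodes, M=7 members, R=3 reactions → 2N=10, M+R=10
member 0 (0-1): L=6.9408, (cx,cy)=(0.3541,0.9352)
member 1 (0-2): L=4.9800, (cx,cy)=(1.0000,0.0000)
member 2 (1-2): L=6.9637, (cx,cy)=(0.3622,-0.9321)
member 3 (1-3): L=4.5610, (cx,cy)=(0.9998,0.0208)
member 4 (2-3): L=6.8941, (cx,cy)=(0.2956,0.9553)
member 5 (2-4): L=4.4200, (cx,cy)=(1.0000,0.0000)
member 6 (3-4): L=7.0035, (cx,cy)=(0.3401,-0.9404)
solve A·x = −loads:
  F[0-1] = -911.6876 N (compression)
  F[0-2] = -222.7774 N (compression)
  F[1-2] = +226.6196 N (tension)
  F[1-3] = +140.7349 N (tension)
  F[2-3] = -221.1179 N (compression)
  F[2-4] = -75.3387 N (compression)
  F[3-4] = +221.5098 N (tension)
  Rx@0 = +545.6400 N
  Ry@0 = +852.6042 N
  Ry@4 = -208.3042 N

-222.777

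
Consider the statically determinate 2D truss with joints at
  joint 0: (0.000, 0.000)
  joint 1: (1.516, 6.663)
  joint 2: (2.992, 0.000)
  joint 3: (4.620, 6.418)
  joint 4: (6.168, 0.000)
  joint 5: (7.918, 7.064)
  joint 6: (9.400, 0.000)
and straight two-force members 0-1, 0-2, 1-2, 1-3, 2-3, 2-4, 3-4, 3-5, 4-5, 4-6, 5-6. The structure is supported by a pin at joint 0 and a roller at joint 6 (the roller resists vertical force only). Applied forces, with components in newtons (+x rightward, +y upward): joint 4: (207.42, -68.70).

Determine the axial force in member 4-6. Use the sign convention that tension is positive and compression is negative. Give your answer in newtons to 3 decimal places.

N=7 nodes, M=11 members, R=3 reactions → 2N=14, M+R=14
member 0 (0-1): L=6.8333, (cx,cy)=(0.2219,0.9751)
member 1 (0-2): L=2.9920, (cx,cy)=(1.0000,0.0000)
member 2 (1-2): L=6.8245, (cx,cy)=(0.2163,-0.9763)
member 3 (1-3): L=3.1137, (cx,cy)=(0.9969,-0.0787)
member 4 (2-3): L=6.6213, (cx,cy)=(0.2459,0.9693)
member 5 (2-4): L=3.1760, (cx,cy)=(1.0000,0.0000)
member 6 (3-4): L=6.6020, (cx,cy)=(0.2345,-0.9721)
member 7 (3-5): L=3.3607, (cx,cy)=(0.9814,0.1922)
member 8 (4-5): L=7.2775, (cx,cy)=(0.2405,0.9707)
member 9 (4-6): L=3.2320, (cx,cy)=(1.0000,0.0000)
member 10 (5-6): L=7.2178, (cx,cy)=(0.2053,-0.9787)
solve A·x = −loads:
  F[0-1] = -24.2248 N (compression)
  F[0-2] = +212.7944 N (tension)
  F[1-2] = +25.0665 N (tension)
  F[1-3] = -10.8293 N (compression)
  F[2-3] = -25.2483 N (compression)
  F[2-4] = +224.4237 N (tension)
  F[3-4] = +19.9307 N (tension)
  F[3-5] = -22.0888 N (compression)
  F[4-5] = +50.8159 N (tension)
  F[4-6] = +9.4574 N (tension)
  F[5-6] = -46.0603 N (compression)
  Rx@0 = -207.4200 N
  Ry@0 = +23.6211 N
  Ry@6 = +45.0789 N

9.457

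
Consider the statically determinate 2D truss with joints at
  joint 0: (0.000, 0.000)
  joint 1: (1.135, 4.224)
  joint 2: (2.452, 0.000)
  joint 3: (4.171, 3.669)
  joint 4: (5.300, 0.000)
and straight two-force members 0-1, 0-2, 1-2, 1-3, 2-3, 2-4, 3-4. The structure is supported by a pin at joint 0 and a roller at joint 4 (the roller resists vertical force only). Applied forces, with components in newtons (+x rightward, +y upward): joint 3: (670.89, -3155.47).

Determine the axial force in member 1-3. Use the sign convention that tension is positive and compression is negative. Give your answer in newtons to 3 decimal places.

-130.000

N=5 nodes, M=7 members, R=3 reactions → 2N=10, M+R=10
member 0 (0-1): L=4.3738, (cx,cy)=(0.2595,0.9657)
member 1 (0-2): L=2.4520, (cx,cy)=(1.0000,0.0000)
member 2 (1-2): L=4.4246, (cx,cy)=(0.2977,-0.9547)
member 3 (1-3): L=3.0863, (cx,cy)=(0.9837,-0.1798)
member 4 (2-3): L=4.0517, (cx,cy)=(0.4243,0.9055)
member 5 (2-4): L=2.8480, (cx,cy)=(1.0000,0.0000)
member 6 (3-4): L=3.8388, (cx,cy)=(0.2941,-0.9558)
solve A·x = −loads:
  F[0-1] = -215.1104 N (compression)
  F[0-2] = +726.7107 N (tension)
  F[1-2] = +242.0924 N (tension)
  F[1-3] = -130.0005 N (compression)
  F[2-3] = -255.2282 N (compression)
  F[2-4] = +907.0552 N (tension)
  F[3-4] = -3084.1291 N (compression)
  Rx@0 = -670.8900 N
  Ry@0 = +207.7416 N
  Ry@4 = +2947.7284 N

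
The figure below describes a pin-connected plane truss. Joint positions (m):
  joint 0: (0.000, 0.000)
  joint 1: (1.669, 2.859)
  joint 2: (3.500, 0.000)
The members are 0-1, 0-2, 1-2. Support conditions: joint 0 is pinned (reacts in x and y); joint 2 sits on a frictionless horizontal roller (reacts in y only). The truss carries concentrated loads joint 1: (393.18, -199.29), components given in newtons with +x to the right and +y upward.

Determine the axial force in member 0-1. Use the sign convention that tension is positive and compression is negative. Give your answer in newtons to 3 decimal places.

N=3 nodes, M=3 members, R=3 reactions → 2N=6, M+R=6
member 0 (0-1): L=3.3105, (cx,cy)=(0.5042,0.8636)
member 1 (0-2): L=3.5000, (cx,cy)=(1.0000,0.0000)
member 2 (1-2): L=3.3951, (cx,cy)=(0.5393,-0.8421)
solve A·x = −loads:
  F[0-1] = +251.1708 N (tension)
  F[0-2] = +266.5516 N (tension)
  F[1-2] = -494.2430 N (compression)
  Rx@0 = -393.1800 N
  Ry@0 = -216.9148 N
  Ry@2 = +416.2048 N

251.171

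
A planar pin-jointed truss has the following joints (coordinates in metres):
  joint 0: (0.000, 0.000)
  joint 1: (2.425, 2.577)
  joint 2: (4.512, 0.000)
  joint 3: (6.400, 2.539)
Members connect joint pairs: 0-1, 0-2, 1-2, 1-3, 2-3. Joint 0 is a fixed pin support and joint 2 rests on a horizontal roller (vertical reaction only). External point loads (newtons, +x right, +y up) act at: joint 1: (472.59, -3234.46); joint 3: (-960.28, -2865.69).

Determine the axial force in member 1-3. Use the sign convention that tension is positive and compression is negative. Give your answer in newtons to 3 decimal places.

1162.437

N=4 nodes, M=5 members, R=3 reactions → 2N=8, M+R=8
member 0 (0-1): L=3.5386, (cx,cy)=(0.6853,0.7283)
member 1 (0-2): L=4.5120, (cx,cy)=(1.0000,0.0000)
member 2 (1-2): L=3.3161, (cx,cy)=(0.6294,-0.7771)
member 3 (1-3): L=3.9752, (cx,cy)=(1.0000,-0.0096)
member 4 (2-3): L=3.1640, (cx,cy)=(0.5967,0.8025)
solve A·x = −loads:
  F[0-1] = -779.1416 N (compression)
  F[0-2] = +46.2581 N (tension)
  F[1-2] = -3446.2648 N (compression)
  F[1-3] = +1162.4368 N (tension)
  F[2-3] = -3557.2906 N (compression)
  Rx@0 = +487.6900 N
  Ry@0 = +567.4162 N
  Ry@2 = +5532.7338 N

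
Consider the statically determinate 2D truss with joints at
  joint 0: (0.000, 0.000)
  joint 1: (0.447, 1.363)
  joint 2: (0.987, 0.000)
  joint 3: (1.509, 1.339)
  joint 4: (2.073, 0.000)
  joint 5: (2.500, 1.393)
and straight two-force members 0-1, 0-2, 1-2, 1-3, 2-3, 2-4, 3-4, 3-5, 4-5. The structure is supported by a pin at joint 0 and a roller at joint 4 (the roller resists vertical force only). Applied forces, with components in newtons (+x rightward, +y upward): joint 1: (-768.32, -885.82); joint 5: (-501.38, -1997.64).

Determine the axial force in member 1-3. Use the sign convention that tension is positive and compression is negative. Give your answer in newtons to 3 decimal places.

N=6 nodes, M=9 members, R=3 reactions → 2N=12, M+R=12
member 0 (0-1): L=1.4344, (cx,cy)=(0.3116,0.9502)
member 1 (0-2): L=0.9870, (cx,cy)=(1.0000,0.0000)
member 2 (1-2): L=1.4661, (cx,cy)=(0.3683,-0.9297)
member 3 (1-3): L=1.0623, (cx,cy)=(0.9997,-0.0226)
member 4 (2-3): L=1.4372, (cx,cy)=(0.3632,0.9317)
member 5 (2-4): L=1.0860, (cx,cy)=(1.0000,0.0000)
member 6 (3-4): L=1.4529, (cx,cy)=(0.3882,-0.9216)
member 7 (3-5): L=0.9925, (cx,cy)=(0.9985,0.0544)
member 8 (4-5): L=1.4570, (cx,cy)=(0.2931,0.9561)
solve A·x = −loads:
  F[0-1] = -1184.3949 N (compression)
  F[0-2] = -900.6154 N (compression)
  F[1-2] = +250.2540 N (tension)
  F[1-3] = +307.1375 N (tension)
  F[2-3] = -249.7143 N (compression)
  F[2-4] = -717.7383 N (compression)
  F[3-4] = +266.6585 N (tension)
  F[3-5] = +113.0142 N (tension)
  F[4-5] = -2095.8161 N (compression)
  Rx@0 = +1269.7000 N
  Ry@0 = +1125.4190 N
  Ry@4 = +1758.0410 N

307.138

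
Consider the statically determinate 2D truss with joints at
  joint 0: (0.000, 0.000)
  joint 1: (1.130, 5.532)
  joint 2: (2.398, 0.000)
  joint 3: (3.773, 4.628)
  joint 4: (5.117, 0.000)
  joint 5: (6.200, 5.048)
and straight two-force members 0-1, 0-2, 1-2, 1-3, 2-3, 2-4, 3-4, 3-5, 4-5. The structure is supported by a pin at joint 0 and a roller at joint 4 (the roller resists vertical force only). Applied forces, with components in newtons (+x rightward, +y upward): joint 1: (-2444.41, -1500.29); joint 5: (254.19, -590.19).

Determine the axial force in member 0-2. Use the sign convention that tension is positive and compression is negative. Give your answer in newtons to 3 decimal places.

-1488.370

N=6 nodes, M=9 members, R=3 reactions → 2N=12, M+R=12
member 0 (0-1): L=5.6462, (cx,cy)=(0.2001,0.9798)
member 1 (0-2): L=2.3980, (cx,cy)=(1.0000,0.0000)
member 2 (1-2): L=5.6755, (cx,cy)=(0.2234,-0.9747)
member 3 (1-3): L=2.7933, (cx,cy)=(0.9462,-0.3236)
member 4 (2-3): L=4.8279, (cx,cy)=(0.2848,0.9586)
member 5 (2-4): L=2.7190, (cx,cy)=(1.0000,0.0000)
member 6 (3-4): L=4.8192, (cx,cy)=(0.2789,-0.9603)
member 7 (3-5): L=2.4631, (cx,cy)=(0.9854,0.1705)
member 8 (4-5): L=5.1629, (cx,cy)=(0.2098,0.9778)
solve A·x = −loads:
  F[0-1] = -3506.9092 N (compression)
  F[0-2] = -1488.3700 N (compression)
  F[1-2] = +1491.3097 N (tension)
  F[1-3] = +1489.5351 N (tension)
  F[2-3] = -1516.4129 N (compression)
  F[2-4] = -723.3093 N (compression)
  F[3-4] = +2086.9097 N (tension)
  F[3-5] = +401.3713 N (tension)
  F[4-5] = -673.6184 N (compression)
  Rx@0 = +2190.2200 N
  Ry@0 = +3435.9596 N
  Ry@4 = -1345.4796 N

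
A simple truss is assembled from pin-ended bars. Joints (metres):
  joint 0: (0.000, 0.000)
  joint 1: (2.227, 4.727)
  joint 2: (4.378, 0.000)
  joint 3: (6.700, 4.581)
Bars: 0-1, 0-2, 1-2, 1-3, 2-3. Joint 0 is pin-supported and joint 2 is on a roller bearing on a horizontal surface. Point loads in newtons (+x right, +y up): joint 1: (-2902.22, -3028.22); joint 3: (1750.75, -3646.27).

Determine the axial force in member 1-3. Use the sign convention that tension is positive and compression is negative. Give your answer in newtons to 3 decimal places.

N=4 nodes, M=5 members, R=3 reactions → 2N=8, M+R=8
member 0 (0-1): L=5.2253, (cx,cy)=(0.4262,0.9046)
member 1 (0-2): L=4.3780, (cx,cy)=(1.0000,0.0000)
member 2 (1-2): L=5.1934, (cx,cy)=(0.4142,-0.9102)
member 3 (1-3): L=4.4754, (cx,cy)=(0.9995,-0.0326)
member 4 (2-3): L=5.1359, (cx,cy)=(0.4521,0.8920)
solve A·x = −loads:
  F[0-1] = -945.7619 N (compression)
  F[0-2] = -748.3926 N (compression)
  F[1-2] = -2513.9807 N (compression)
  F[1-3] = +3542.2688 N (tension)
  F[2-3] = -3958.3718 N (compression)
  Rx@0 = +1151.4700 N
  Ry@0 = +855.5666 N
  Ry@2 = +5818.9234 N

3542.269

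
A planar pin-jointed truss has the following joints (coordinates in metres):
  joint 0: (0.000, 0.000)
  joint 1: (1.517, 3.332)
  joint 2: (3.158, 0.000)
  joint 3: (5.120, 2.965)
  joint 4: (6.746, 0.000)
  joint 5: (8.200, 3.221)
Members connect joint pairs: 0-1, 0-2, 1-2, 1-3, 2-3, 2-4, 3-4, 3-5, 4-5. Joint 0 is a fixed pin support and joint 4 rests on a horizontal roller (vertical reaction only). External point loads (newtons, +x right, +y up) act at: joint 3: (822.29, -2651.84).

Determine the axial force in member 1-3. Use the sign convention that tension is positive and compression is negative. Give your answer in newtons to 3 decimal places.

-278.598

N=6 nodes, M=9 members, R=3 reactions → 2N=12, M+R=12
member 0 (0-1): L=3.6611, (cx,cy)=(0.4144,0.9101)
member 1 (0-2): L=3.1580, (cx,cy)=(1.0000,0.0000)
member 2 (1-2): L=3.7142, (cx,cy)=(0.4418,-0.8971)
member 3 (1-3): L=3.6216, (cx,cy)=(0.9949,-0.1013)
member 4 (2-3): L=3.5554, (cx,cy)=(0.5518,0.8339)
member 5 (2-4): L=3.5880, (cx,cy)=(1.0000,0.0000)
member 6 (3-4): L=3.3816, (cx,cy)=(0.4808,-0.8768)
member 7 (3-5): L=3.0906, (cx,cy)=(0.9966,0.0828)
member 8 (4-5): L=3.5340, (cx,cy)=(0.4114,0.9114)
solve A·x = −loads:
  F[0-1] = -305.1980 N (compression)
  F[0-2] = +948.7514 N (tension)
  F[1-2] = +341.0941 N (tension)
  F[1-3] = -278.5980 N (compression)
  F[2-3] = -366.9248 N (compression)
  F[2-4] = +1301.9380 N (tension)
  F[3-4] = -2707.6328 N (compression)
  F[3-5] = +0.0000 N (tension)
  F[4-5] = -0.0000 N (compression)
  Rx@0 = -822.2900 N
  Ry@0 = +277.7649 N
  Ry@4 = +2374.0751 N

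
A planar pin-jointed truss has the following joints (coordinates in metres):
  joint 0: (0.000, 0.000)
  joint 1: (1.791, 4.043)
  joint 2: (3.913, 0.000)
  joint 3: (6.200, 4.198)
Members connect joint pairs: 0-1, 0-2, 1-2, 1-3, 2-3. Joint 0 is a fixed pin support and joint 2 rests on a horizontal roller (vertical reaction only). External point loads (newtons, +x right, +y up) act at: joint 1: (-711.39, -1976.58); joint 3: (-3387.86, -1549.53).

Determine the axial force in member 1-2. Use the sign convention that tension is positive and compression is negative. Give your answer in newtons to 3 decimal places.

2787.434

N=4 nodes, M=5 members, R=3 reactions → 2N=8, M+R=8
member 0 (0-1): L=4.4219, (cx,cy)=(0.4050,0.9143)
member 1 (0-2): L=3.9130, (cx,cy)=(1.0000,0.0000)
member 2 (1-2): L=4.5660, (cx,cy)=(0.4647,-0.8854)
member 3 (1-3): L=4.4117, (cx,cy)=(0.9994,0.0351)
member 4 (2-3): L=4.7805, (cx,cy)=(0.4784,0.8781)
solve A·x = −loads:
  F[0-1] = -4961.0177 N (compression)
  F[0-2] = -2089.9084 N (compression)
  F[1-2] = +2787.4344 N (tension)
  F[1-3] = -2594.9725 N (compression)
  F[2-3] = -1660.7303 N (compression)
  Rx@0 = +4099.2500 N
  Ry@0 = +4535.8839 N
  Ry@2 = -1009.7739 N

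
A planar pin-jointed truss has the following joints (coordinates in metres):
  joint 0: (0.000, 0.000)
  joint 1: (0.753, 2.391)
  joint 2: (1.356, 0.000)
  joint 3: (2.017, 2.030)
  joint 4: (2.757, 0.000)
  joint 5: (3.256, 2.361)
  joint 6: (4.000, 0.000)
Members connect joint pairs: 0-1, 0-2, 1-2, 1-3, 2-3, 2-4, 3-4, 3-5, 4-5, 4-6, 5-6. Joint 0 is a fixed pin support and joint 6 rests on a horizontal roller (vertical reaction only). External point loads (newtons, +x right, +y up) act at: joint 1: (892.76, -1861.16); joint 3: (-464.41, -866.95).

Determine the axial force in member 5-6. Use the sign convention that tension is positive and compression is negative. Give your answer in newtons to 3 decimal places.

N=7 nodes, M=11 members, R=3 reactions → 2N=14, M+R=14
member 0 (0-1): L=2.5068, (cx,cy)=(0.3004,0.9538)
member 1 (0-2): L=1.3560, (cx,cy)=(1.0000,0.0000)
member 2 (1-2): L=2.4659, (cx,cy)=(0.2445,-0.9696)
member 3 (1-3): L=1.3145, (cx,cy)=(0.9616,-0.2746)
member 4 (2-3): L=2.1349, (cx,cy)=(0.3096,0.9509)
member 5 (2-4): L=1.4010, (cx,cy)=(1.0000,0.0000)
member 6 (3-4): L=2.1607, (cx,cy)=(0.3425,-0.9395)
member 7 (3-5): L=1.2825, (cx,cy)=(0.9661,0.2581)
member 8 (4-5): L=2.4132, (cx,cy)=(0.2068,0.9784)
member 9 (4-6): L=1.2430, (cx,cy)=(1.0000,0.0000)
member 10 (5-6): L=2.4755, (cx,cy)=(0.3006,-0.9538)
solve A·x = −loads:
  F[0-1] = -1722.1616 N (compression)
  F[0-2] = +945.6644 N (tension)
  F[1-2] = +204.6979 N (tension)
  F[1-3] = -1518.5139 N (compression)
  F[2-3] = -208.7403 N (compression)
  F[2-4] = +1060.3503 N (tension)
  F[3-4] = -1327.5764 N (compression)
  F[3-5] = -626.9146 N (compression)
  F[4-5] = +1274.8418 N (tension)
  F[4-6] = +342.0579 N (tension)
  F[5-6] = -1138.1015 N (compression)
  Rx@0 = -428.3500 N
  Ry@0 = +1642.6279 N
  Ry@6 = +1085.4821 N

-1138.102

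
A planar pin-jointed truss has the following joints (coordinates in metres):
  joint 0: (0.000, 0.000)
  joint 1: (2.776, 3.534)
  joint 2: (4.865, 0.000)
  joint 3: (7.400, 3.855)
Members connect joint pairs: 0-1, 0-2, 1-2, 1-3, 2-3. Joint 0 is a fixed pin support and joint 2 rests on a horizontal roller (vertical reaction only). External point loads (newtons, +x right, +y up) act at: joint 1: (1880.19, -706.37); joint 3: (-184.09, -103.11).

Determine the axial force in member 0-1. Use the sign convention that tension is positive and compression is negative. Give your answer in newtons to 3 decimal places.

N=4 nodes, M=5 members, R=3 reactions → 2N=8, M+R=8
member 0 (0-1): L=4.4939, (cx,cy)=(0.6177,0.7864)
member 1 (0-2): L=4.8650, (cx,cy)=(1.0000,0.0000)
member 2 (1-2): L=4.1052, (cx,cy)=(0.5089,-0.8608)
member 3 (1-3): L=4.6351, (cx,cy)=(0.9976,0.0693)
member 4 (2-3): L=4.6138, (cx,cy)=(0.5494,0.8355)
solve A·x = −loads:
  F[0-1] = +1233.9076 N (tension)
  F[0-2] = +933.8866 N (tension)
  F[1-2] = -1957.5656 N (compression)
  F[1-3] = -122.1418 N (compression)
  F[2-3] = -113.2822 N (compression)
  Rx@0 = -1696.1000 N
  Ry@0 = -970.3395 N
  Ry@2 = +1779.8195 N

1233.908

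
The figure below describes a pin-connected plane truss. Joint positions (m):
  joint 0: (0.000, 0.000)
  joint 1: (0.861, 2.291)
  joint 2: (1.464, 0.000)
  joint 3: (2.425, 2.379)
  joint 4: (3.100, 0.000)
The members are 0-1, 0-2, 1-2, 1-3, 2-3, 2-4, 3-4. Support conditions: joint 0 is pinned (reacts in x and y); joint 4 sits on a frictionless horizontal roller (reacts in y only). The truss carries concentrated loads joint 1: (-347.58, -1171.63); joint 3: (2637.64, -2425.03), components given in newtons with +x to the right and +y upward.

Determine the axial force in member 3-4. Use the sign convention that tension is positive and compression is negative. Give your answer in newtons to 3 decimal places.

N=5 nodes, M=7 members, R=3 reactions → 2N=10, M+R=10
member 0 (0-1): L=2.4474, (cx,cy)=(0.3518,0.9361)
member 1 (0-2): L=1.4640, (cx,cy)=(1.0000,0.0000)
member 2 (1-2): L=2.3690, (cx,cy)=(0.2545,-0.9671)
member 3 (1-3): L=1.5665, (cx,cy)=(0.9984,0.0562)
member 4 (2-3): L=2.5658, (cx,cy)=(0.3745,0.9272)
member 5 (2-4): L=1.6360, (cx,cy)=(1.0000,0.0000)
member 6 (3-4): L=2.4729, (cx,cy)=(0.2730,-0.9620)
solve A·x = −loads:
  F[0-1] = +419.8941 N (tension)
  F[0-2] = +2142.3434 N (tension)
  F[1-2] = -1565.9649 N (compression)
  F[1-3] = +895.3031 N (tension)
  F[2-3] = +1633.2772 N (tension)
  F[2-4] = +1132.0119 N (tension)
  F[3-4] = -4147.1994 N (compression)
  Rx@0 = -2290.0600 N
  Ry@0 = -393.0532 N
  Ry@4 = +3989.7132 N

-4147.199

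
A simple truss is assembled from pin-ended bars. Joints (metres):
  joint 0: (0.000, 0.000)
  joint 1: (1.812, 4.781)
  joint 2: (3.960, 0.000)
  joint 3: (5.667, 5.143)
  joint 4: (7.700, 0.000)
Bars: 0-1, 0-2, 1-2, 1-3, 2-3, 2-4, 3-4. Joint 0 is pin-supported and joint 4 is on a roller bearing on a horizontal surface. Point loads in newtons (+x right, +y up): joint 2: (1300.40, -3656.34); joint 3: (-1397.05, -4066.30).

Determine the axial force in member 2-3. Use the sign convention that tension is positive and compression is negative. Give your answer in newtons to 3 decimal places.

N=5 nodes, M=7 members, R=3 reactions → 2N=10, M+R=10
member 0 (0-1): L=5.1129, (cx,cy)=(0.3544,0.9351)
member 1 (0-2): L=3.9600, (cx,cy)=(1.0000,0.0000)
member 2 (1-2): L=5.2414, (cx,cy)=(0.4098,-0.9122)
member 3 (1-3): L=3.8720, (cx,cy)=(0.9956,0.0935)
member 4 (2-3): L=5.4189, (cx,cy)=(0.3150,0.9491)
member 5 (2-4): L=3.7400, (cx,cy)=(1.0000,0.0000)
member 6 (3-4): L=5.5302, (cx,cy)=(0.3676,-0.9300)
solve A·x = −loads:
  F[0-1] = -4045.2268 N (compression)
  F[0-2] = +1336.9812 N (tension)
  F[1-2] = +3837.4142 N (tension)
  F[1-3] = -3019.4951 N (compression)
  F[2-3] = +164.3418 N (tension)
  F[2-4] = +1557.4504 N (tension)
  F[3-4] = -4236.6316 N (compression)
  Rx@0 = +96.6500 N
  Ry@0 = +3782.6659 N
  Ry@4 = +3939.9741 N

164.342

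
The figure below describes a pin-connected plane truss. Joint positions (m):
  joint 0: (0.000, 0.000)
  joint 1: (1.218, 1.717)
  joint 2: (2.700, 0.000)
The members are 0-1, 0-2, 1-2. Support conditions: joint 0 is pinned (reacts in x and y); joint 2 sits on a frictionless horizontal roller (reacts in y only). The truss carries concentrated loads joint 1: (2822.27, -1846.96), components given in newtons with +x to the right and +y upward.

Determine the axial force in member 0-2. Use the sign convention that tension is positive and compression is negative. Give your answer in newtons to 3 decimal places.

N=3 nodes, M=3 members, R=3 reactions → 2N=6, M+R=6
member 0 (0-1): L=2.1051, (cx,cy)=(0.5786,0.8156)
member 1 (0-2): L=2.7000, (cx,cy)=(1.0000,0.0000)
member 2 (1-2): L=2.2681, (cx,cy)=(0.6534,-0.7570)
solve A·x = −loads:
  F[0-1] = +957.5245 N (tension)
  F[0-2] = +2268.2617 N (tension)
  F[1-2] = -3471.4656 N (compression)
  Rx@0 = -2822.2700 N
  Ry@0 = -780.9788 N
  Ry@2 = +2627.9388 N

2268.262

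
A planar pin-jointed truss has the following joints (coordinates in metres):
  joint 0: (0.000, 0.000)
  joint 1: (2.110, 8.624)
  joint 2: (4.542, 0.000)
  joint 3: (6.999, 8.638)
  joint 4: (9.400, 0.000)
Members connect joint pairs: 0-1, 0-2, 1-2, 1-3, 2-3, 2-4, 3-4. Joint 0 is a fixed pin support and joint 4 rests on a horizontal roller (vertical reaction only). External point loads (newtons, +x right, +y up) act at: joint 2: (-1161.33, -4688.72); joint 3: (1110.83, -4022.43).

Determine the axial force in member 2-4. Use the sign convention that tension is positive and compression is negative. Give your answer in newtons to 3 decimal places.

1745.945

N=5 nodes, M=7 members, R=3 reactions → 2N=10, M+R=10
member 0 (0-1): L=8.8784, (cx,cy)=(0.2377,0.9713)
member 1 (0-2): L=4.5420, (cx,cy)=(1.0000,0.0000)
member 2 (1-2): L=8.9604, (cx,cy)=(0.2714,-0.9625)
member 3 (1-3): L=4.8890, (cx,cy)=(1.0000,0.0029)
member 4 (2-3): L=8.9806, (cx,cy)=(0.2736,0.9618)
member 5 (2-4): L=4.8580, (cx,cy)=(1.0000,0.0000)
member 6 (3-4): L=8.9655, (cx,cy)=(0.2678,-0.9635)
solve A·x = −loads:
  F[0-1] = -2501.4892 N (compression)
  F[0-2] = +543.9944 N (tension)
  F[1-2] = +2520.7844 N (tension)
  F[1-3] = -1278.6853 N (compression)
  F[2-3] = +2352.3098 N (tension)
  F[2-4] = +1745.9451 N (tension)
  F[3-4] = -6519.4657 N (compression)
  Rx@0 = +50.5000 N
  Ry@0 = +2429.8199 N
  Ry@4 = +6281.3301 N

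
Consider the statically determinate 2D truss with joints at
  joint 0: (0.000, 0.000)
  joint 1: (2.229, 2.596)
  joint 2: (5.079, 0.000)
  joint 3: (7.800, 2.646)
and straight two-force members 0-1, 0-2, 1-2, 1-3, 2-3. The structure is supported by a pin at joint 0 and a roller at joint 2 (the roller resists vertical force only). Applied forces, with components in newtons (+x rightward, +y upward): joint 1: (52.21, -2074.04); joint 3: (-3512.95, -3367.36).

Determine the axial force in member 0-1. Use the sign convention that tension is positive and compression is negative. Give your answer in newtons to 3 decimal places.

-1533.218

N=4 nodes, M=5 members, R=3 reactions → 2N=8, M+R=8
member 0 (0-1): L=3.4216, (cx,cy)=(0.6514,0.7587)
member 1 (0-2): L=5.0790, (cx,cy)=(1.0000,0.0000)
member 2 (1-2): L=3.8551, (cx,cy)=(0.7393,-0.6734)
member 3 (1-3): L=5.5712, (cx,cy)=(1.0000,0.0090)
member 4 (2-3): L=3.7954, (cx,cy)=(0.7169,0.6972)
solve A·x = −loads:
  F[0-1] = -1533.2185 N (compression)
  F[0-2] = -2461.9387 N (compression)
  F[1-2] = -1353.2054 N (compression)
  F[1-3] = -50.6124 N (compression)
  F[2-3] = -4829.4772 N (compression)
  Rx@0 = +3460.7400 N
  Ry@0 = +1163.2518 N
  Ry@2 = +4278.1482 N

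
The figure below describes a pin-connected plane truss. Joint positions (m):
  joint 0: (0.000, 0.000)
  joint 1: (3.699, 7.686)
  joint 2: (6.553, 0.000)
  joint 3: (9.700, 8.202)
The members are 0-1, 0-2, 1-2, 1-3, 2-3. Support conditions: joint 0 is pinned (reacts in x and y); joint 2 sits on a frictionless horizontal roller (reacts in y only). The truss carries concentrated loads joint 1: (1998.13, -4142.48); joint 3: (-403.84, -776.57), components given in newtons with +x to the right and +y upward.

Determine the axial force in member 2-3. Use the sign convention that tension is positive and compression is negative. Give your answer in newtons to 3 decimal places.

N=4 nodes, M=5 members, R=3 reactions → 2N=8, M+R=8
member 0 (0-1): L=8.5298, (cx,cy)=(0.4337,0.9011)
member 1 (0-2): L=6.5530, (cx,cy)=(1.0000,0.0000)
member 2 (1-2): L=8.1988, (cx,cy)=(0.3481,-0.9375)
member 3 (1-3): L=6.0231, (cx,cy)=(0.9963,0.0857)
member 4 (2-3): L=8.7850, (cx,cy)=(0.3582,0.9336)
solve A·x = −loads:
  F[0-1] = +451.5945 N (tension)
  F[0-2] = +1398.4529 N (tension)
  F[1-2] = -4862.9603 N (compression)
  F[1-3] = -109.8966 N (compression)
  F[2-3] = -821.6858 N (compression)
  Rx@0 = -1594.2900 N
  Ry@0 = -406.9219 N
  Ry@2 = +5325.9719 N

-821.686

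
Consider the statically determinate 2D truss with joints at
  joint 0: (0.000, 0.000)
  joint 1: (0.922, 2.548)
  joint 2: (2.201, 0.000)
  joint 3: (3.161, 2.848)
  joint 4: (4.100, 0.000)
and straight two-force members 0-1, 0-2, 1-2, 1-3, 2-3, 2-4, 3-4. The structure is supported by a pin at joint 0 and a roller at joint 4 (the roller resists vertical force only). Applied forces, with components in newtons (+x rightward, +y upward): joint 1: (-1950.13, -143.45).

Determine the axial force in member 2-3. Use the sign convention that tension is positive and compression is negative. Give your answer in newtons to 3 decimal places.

-1361.373

N=5 nodes, M=7 members, R=3 reactions → 2N=10, M+R=10
member 0 (0-1): L=2.7097, (cx,cy)=(0.3403,0.9403)
member 1 (0-2): L=2.2010, (cx,cy)=(1.0000,0.0000)
member 2 (1-2): L=2.8510, (cx,cy)=(0.4486,-0.8937)
member 3 (1-3): L=2.2590, (cx,cy)=(0.9911,0.1328)
member 4 (2-3): L=3.0054, (cx,cy)=(0.3194,0.9476)
member 5 (2-4): L=1.8990, (cx,cy)=(1.0000,0.0000)
member 6 (3-4): L=2.9988, (cx,cy)=(0.3131,-0.9497)
solve A·x = −loads:
  F[0-1] = -1407.0850 N (compression)
  F[0-2] = -1471.3537 N (compression)
  F[1-2] = +1443.4588 N (tension)
  F[1-3] = +831.1568 N (tension)
  F[2-3] = -1361.3726 N (compression)
  F[2-4] = -388.9450 N (compression)
  F[3-4] = +1242.1405 N (tension)
  Rx@0 = +1950.1300 N
  Ry@0 = +1323.1257 N
  Ry@4 = -1179.6757 N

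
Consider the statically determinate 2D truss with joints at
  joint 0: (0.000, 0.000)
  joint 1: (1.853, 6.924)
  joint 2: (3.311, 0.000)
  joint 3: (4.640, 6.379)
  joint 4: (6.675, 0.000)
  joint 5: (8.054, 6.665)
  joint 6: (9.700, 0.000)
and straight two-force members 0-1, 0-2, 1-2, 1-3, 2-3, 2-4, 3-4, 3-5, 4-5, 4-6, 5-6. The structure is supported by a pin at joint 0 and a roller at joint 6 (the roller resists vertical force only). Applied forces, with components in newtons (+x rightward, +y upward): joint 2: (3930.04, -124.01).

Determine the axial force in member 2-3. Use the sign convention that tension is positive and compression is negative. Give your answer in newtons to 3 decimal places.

N=7 nodes, M=11 members, R=3 reactions → 2N=14, M+R=14
member 0 (0-1): L=7.1677, (cx,cy)=(0.2585,0.9660)
member 1 (0-2): L=3.3110, (cx,cy)=(1.0000,0.0000)
member 2 (1-2): L=7.0758, (cx,cy)=(0.2061,-0.9785)
member 3 (1-3): L=2.8398, (cx,cy)=(0.9814,-0.1919)
member 4 (2-3): L=6.5160, (cx,cy)=(0.2040,0.9790)
member 5 (2-4): L=3.3640, (cx,cy)=(1.0000,0.0000)
member 6 (3-4): L=6.6957, (cx,cy)=(0.3039,-0.9527)
member 7 (3-5): L=3.4260, (cx,cy)=(0.9965,0.0835)
member 8 (4-5): L=6.8062, (cx,cy)=(0.2026,0.9793)
member 9 (4-6): L=3.0250, (cx,cy)=(1.0000,0.0000)
member 10 (5-6): L=6.8652, (cx,cy)=(0.2398,-0.9708)
solve A·x = −loads:
  F[0-1] = -84.5548 N (compression)
  F[0-2] = +3951.8993 N (tension)
  F[1-2] = +91.6123 N (tension)
  F[1-3] = -41.5079 N (compression)
  F[2-3] = +35.1014 N (tension)
  F[2-4] = +33.5770 N (tension)
  F[3-4] = -46.1505 N (compression)
  F[3-5] = -19.6192 N (compression)
  F[4-5] = +44.8986 N (tension)
  F[4-6] = +10.4538 N (tension)
  F[5-6] = -43.6013 N (compression)
  Rx@0 = -3930.0400 N
  Ry@0 = +81.6804 N
  Ry@6 = +42.3296 N

35.101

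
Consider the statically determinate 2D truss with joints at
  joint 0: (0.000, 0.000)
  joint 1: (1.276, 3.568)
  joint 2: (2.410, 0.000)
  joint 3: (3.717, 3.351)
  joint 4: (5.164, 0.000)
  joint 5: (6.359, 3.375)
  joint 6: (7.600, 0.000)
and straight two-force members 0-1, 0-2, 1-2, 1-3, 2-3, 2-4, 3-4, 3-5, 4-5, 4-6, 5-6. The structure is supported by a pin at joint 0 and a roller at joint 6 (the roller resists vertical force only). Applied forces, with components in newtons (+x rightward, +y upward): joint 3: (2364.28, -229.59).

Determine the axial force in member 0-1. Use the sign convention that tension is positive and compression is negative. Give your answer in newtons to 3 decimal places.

N=7 nodes, M=11 members, R=3 reactions → 2N=14, M+R=14
member 0 (0-1): L=3.7893, (cx,cy)=(0.3367,0.9416)
member 1 (0-2): L=2.4100, (cx,cy)=(1.0000,0.0000)
member 2 (1-2): L=3.7439, (cx,cy)=(0.3029,-0.9530)
member 3 (1-3): L=2.4506, (cx,cy)=(0.9961,-0.0885)
member 4 (2-3): L=3.5969, (cx,cy)=(0.3634,0.9316)
member 5 (2-4): L=2.7540, (cx,cy)=(1.0000,0.0000)
member 6 (3-4): L=3.6501, (cx,cy)=(0.3964,-0.9181)
member 7 (3-5): L=2.6421, (cx,cy)=(1.0000,0.0091)
member 8 (4-5): L=3.5803, (cx,cy)=(0.3338,0.9427)
member 9 (4-6): L=2.4360, (cx,cy)=(1.0000,0.0000)
member 10 (5-6): L=3.5959, (cx,cy)=(0.3451,-0.9386)
solve A·x = −loads:
  F[0-1] = +982.5403 N (tension)
  F[0-2] = +2033.4218 N (tension)
  F[1-2] = -1030.7461 N (compression)
  F[1-3] = +645.6021 N (tension)
  F[2-3] = +1054.4001 N (tension)
  F[2-4] = +1338.0747 N (tension)
  F[3-4] = -1266.0810 N (compression)
  F[3-5] = -836.1957 N (compression)
  F[4-5] = +1233.0540 N (tension)
  F[4-6] = +424.6053 N (tension)
  F[5-6] = -1230.3388 N (compression)
  Rx@0 = -2364.2800 N
  Ry@0 = -925.1585 N
  Ry@6 = +1154.7485 N

982.540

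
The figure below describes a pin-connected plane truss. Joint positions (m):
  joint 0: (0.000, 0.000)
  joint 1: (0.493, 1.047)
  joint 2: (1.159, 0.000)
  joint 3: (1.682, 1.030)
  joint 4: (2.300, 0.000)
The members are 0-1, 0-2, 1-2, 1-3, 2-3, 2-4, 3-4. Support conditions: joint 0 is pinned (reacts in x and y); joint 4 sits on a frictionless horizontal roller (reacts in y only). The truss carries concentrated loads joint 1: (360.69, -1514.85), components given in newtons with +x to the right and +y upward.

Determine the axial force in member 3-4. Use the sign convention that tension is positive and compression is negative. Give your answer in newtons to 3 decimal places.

-570.147

N=5 nodes, M=7 members, R=3 reactions → 2N=10, M+R=10
member 0 (0-1): L=1.1573, (cx,cy)=(0.4260,0.9047)
member 1 (0-2): L=1.1590, (cx,cy)=(1.0000,0.0000)
member 2 (1-2): L=1.2409, (cx,cy)=(0.5367,-0.8438)
member 3 (1-3): L=1.1891, (cx,cy)=(0.9999,-0.0143)
member 4 (2-3): L=1.1552, (cx,cy)=(0.4527,0.8916)
member 5 (2-4): L=1.1410, (cx,cy)=(1.0000,0.0000)
member 6 (3-4): L=1.2012, (cx,cy)=(0.5145,-0.8575)
solve A·x = −loads:
  F[0-1] = -1133.9994 N (compression)
  F[0-2] = +843.7795 N (tension)
  F[1-2] = -570.3150 N (compression)
  F[1-3] = -537.7356 N (compression)
  F[2-3] = +539.6905 N (tension)
  F[2-4] = +293.3383 N (tension)
  F[3-4] = -570.1472 N (compression)
  Rx@0 = -360.6900 N
  Ry@0 = +1025.9528 N
  Ry@4 = +488.8972 N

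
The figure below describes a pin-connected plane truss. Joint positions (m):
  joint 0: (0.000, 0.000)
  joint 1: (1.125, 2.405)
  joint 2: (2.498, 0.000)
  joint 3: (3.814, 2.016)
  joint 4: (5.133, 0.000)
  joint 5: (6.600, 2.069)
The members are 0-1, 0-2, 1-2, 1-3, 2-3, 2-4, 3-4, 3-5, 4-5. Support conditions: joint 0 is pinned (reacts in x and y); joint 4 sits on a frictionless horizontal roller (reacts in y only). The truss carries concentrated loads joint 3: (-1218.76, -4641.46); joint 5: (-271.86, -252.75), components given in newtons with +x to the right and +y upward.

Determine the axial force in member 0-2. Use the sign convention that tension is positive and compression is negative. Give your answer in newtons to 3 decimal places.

N=6 nodes, M=9 members, R=3 reactions → 2N=12, M+R=12
member 0 (0-1): L=2.6551, (cx,cy)=(0.4237,0.9058)
member 1 (0-2): L=2.4980, (cx,cy)=(1.0000,0.0000)
member 2 (1-2): L=2.7693, (cx,cy)=(0.4958,-0.8684)
member 3 (1-3): L=2.7170, (cx,cy)=(0.9897,-0.1432)
member 4 (2-3): L=2.4075, (cx,cy)=(0.5466,0.8374)
member 5 (2-4): L=2.6350, (cx,cy)=(1.0000,0.0000)
member 6 (3-4): L=2.4092, (cx,cy)=(0.5475,-0.8368)
member 7 (3-5): L=2.7865, (cx,cy)=(0.9998,0.0190)
member 8 (4-5): L=2.5363, (cx,cy)=(0.5784,0.8158)
solve A·x = −loads:
  F[0-1] = -1886.4124 N (compression)
  F[0-2] = -691.3281 N (compression)
  F[1-2] = +2289.8075 N (tension)
  F[1-3] = -1954.6909 N (compression)
  F[2-3] = -2374.7516 N (compression)
  F[2-4] = +1742.0257 N (tension)
  F[3-4] = -3506.8209 N (compression)
  F[3-5] = -93.9344 N (compression)
  F[4-5] = -307.6462 N (compression)
  Rx@0 = +1490.6200 N
  Ry@0 = +1708.7084 N
  Ry@4 = +3185.5016 N

-691.328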